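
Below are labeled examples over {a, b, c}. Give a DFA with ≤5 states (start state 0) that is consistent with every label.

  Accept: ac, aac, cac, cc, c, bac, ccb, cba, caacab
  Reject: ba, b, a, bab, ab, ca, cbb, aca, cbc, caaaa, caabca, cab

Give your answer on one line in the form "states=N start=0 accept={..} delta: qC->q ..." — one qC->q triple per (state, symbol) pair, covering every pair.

State merging on the prefix tree: take the shortest (then alphabetical) example prefix whose next move is undefined and point that move at state 0, else 1, else 2, ...; a target is out if some Accept/Reject pair would then sit in one state with the same input left (inseparable). If every existing state is out, open a new one.
a: 0a undefined. 0a->0: ok.
b: 0b undefined. 0b->0: ok.
c: 0c undefined. 0c->0: no, ac/ba meet in 0. Open state 1: 0c->1.
ca: 1a undefined. 1a->0: no, caacab/ba meet in 0. 1a->1: no, ac/ca meet in 1. Open state 2: 1a->2.
cb: 1b undefined. 1b->0: no, ac/cbc meet in 1. 1b->1: no, ac/cbb meet in 1. 1b->2: no, cac/cbc meet in 2 with "c" left. Open state 3: 1b->3.
cc: 1c undefined. 1c->0: no, cc/ba meet in 0. 1c->1: ok.
caa: 2a undefined. 2a->0: no, caacab/cab meet in 2 with "b" left. 2a->1: no, ac/caaaa meet in 1. 2a->2: ok.
cab: 2b undefined. 2b->0: ok.
cac: 2c undefined. 2c->0: no, cac/ba meet in 0. 2c->1: no, caacab/ba meet in 0. 2c->2: no, cac/ca meet in 2. 2c->3: ok.
cba: 3a undefined. 3a->0: no, cba/ba meet in 0. 3a->1: ok.
cbb: 3b undefined. 3b->0: ok.
cbc: 3c undefined. 3c->0: ok.
All examples now run through 4 states with every (state, symbol) defined. Accept strings end in {1,3}, Reject strings end in {0,2}; accept={1,3}.

states=4 start=0 accept={1,3} delta: 0a->0 0b->0 0c->1 1a->2 1b->3 1c->1 2a->2 2b->0 2c->3 3a->1 3b->0 3c->0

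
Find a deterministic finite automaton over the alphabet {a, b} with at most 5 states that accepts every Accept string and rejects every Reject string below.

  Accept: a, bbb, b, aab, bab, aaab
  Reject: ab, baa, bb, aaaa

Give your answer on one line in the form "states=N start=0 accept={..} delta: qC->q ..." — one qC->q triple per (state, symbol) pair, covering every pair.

Fold the examples into a partial DFA from state 0: repeatedly fix the first undefined (state, symbol) met by the shortest-then-alphabetical prefix, trying targets in increasing order and rejecting any under which an Accept and a Reject string meet in one state with the same remainder; add a state when all current targets are rejected. Accepting states are where Accept strings end.
a: 0a undefined. 0a->0: no, a/aaaa meet in 0. Open state 1: 0a->1.
b: 0b undefined. 0b->0: no, bbb/bb meet in 0. 0b->1: ok.
aa: 1a undefined. 1a->0: no, a/baa meet in 1. 1a->1: no, a/baa meet in 1. Open state 2: 1a->2.
ab: 1b undefined. 1b->0: ok.
aaa: 2a undefined. 2a->0: no, a/aaaa meet in 1. 2a->1: no, a/baa meet in 1. 2a->2: ok.
aab: 2b undefined. 2b->0: no, aab/ab meet in 0. 2b->1: ok.
All examples now run through 3 states with every (state, symbol) defined. Accept strings end in {1}, Reject strings end in {0,2}; accept={1}.

states=3 start=0 accept={1} delta: 0a->1 0b->1 1a->2 1b->0 2a->2 2b->1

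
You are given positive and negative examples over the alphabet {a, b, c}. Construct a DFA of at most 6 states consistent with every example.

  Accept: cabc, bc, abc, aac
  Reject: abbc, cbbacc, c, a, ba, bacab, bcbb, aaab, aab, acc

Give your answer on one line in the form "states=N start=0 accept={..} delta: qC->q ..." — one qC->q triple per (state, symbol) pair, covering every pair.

states=4 start=0 accept={3} delta: 0a->1 0b->1 0c->0 1a->1 1b->2 1c->3 2a->0 2b->0 2c->3 3a->0 3b->0 3c->0

State merging on the prefix tree: take the shortest (then alphabetical) example prefix whose next move is undefined and point that move at state 0, else 1, else 2, ...; a target is out if some Accept/Reject pair would then sit in one state with the same input left (inseparable). If every existing state is out, open a new one.
a: 0a undefined. 0a->0: no, aac/c meet in 0 with "c" left. Open state 1: 0a->1.
b: 0b undefined. 0b->0: no, bc/c meet in 0 with "c" left. 0b->1: ok.
c: 0c undefined. 0c->0: ok.
aa: 1a undefined. 1a->0: no, aac/c meet in 0. 1a->1: ok.
ab: 1b undefined. 1b->0: no, cabc/c meet in 0. 1b->1: no, cabc/abbc meet in 1 with "c" left. Open state 2: 1b->2.
ac: 1c undefined. 1c->0: no, bc/c meet in 0. 1c->1: no, bc/a meet in 1. 1c->2: no, cabc/acc meet in 2 with "c" left. Open state 3: 1c->3.
abb: 2b undefined. 2b->0: ok.
abc: 2c undefined. 2c->0: no, cabc/abbc meet in 0. 2c->1: no, cabc/a meet in 1. 2c->2: no, cabc/aaab meet in 2. 2c->3: ok.
acc: 3c undefined. 3c->0: ok.
bcb: 3b undefined. 3b->0: ok.
baca: 3a undefined. 3a->0: ok.
cbba: 2a undefined. 2a->0: ok.
All examples now run through 4 states with every (state, symbol) defined. Accept strings end in {3}, Reject strings end in {0,1,2}; accept={3}.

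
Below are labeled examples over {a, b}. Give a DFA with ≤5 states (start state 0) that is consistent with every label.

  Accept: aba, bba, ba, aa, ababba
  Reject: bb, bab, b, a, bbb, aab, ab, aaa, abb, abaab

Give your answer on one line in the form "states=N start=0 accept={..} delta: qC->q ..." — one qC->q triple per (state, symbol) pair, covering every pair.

Grow the machine one transition at a time. Run the examples from 0; the earliest place one falls off (shortest prefix, ties alphabetical) gets sent to the lowest-numbered state that keeps every Accept/Reject pair distinguishable — a pair clashes when both reach the same state with identical unread suffix — and to a fresh state only if none does.
a: 0a undefined. 0a->0: no, aa/a meet in 0. Open state 1: 0a->1.
b: 0b undefined. 0b->0: no, bba/a meet in 1. 0b->1: ok.
aa: 1a undefined. 1a->0: ok.
ab: 1b undefined. 1b->0: no, aba/bab meet in 1. 1b->1: ok.
All examples now run through 2 states with every (state, symbol) defined. Accept strings end in {0}, Reject strings end in {1}; accept={0}.

states=2 start=0 accept={0} delta: 0a->1 0b->1 1a->0 1b->1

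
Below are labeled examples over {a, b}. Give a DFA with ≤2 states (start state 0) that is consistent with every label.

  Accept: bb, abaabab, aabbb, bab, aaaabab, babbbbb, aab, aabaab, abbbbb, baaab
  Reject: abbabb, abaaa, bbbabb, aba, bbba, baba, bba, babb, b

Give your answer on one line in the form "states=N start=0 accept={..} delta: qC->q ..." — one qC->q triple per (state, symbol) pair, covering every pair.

Grow the machine one transition at a time. Run the examples from 0; the earliest place one falls off (shortest prefix, ties alphabetical) gets sent to the lowest-numbered state that keeps every Accept/Reject pair distinguishable — a pair clashes when both reach the same state with identical unread suffix — and to a fresh state only if none does.
a: 0a undefined. 0a->0: no, aab/b meet in 0 with "b" left. Open state 1: 0a->1.
b: 0b undefined. 0b->0: no, bb/b meet in 0. 0b->1: ok.
aa: 1a undefined. 1a->0: no, bb/babb meet in 1 with "b" left. 1a->1: ok.
ab: 1b undefined. 1b->0: ok.
All examples now run through 2 states with every (state, symbol) defined. Accept strings end in {0}, Reject strings end in {1}; accept={0}.

states=2 start=0 accept={0} delta: 0a->1 0b->1 1a->1 1b->0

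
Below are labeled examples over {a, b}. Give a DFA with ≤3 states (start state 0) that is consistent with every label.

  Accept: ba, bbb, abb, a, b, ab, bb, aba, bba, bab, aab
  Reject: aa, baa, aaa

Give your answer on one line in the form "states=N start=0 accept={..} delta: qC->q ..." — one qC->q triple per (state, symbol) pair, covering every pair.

states=3 start=0 accept={0,1} delta: 0a->1 0b->0 1a->2 1b->0 2a->2 2b->0

Grow the machine one transition at a time. Run the examples from 0; the earliest place one falls off (shortest prefix, ties alphabetical) gets sent to the lowest-numbered state that keeps every Accept/Reject pair distinguishable — a pair clashes when both reach the same state with identical unread suffix — and to a fresh state only if none does.
a: 0a undefined. 0a->0: no, a/aa meet in 0. Open state 1: 0a->1.
b: 0b undefined. 0b->0: ok.
aa: 1a undefined. 1a->0: no, ba/aaa meet in 1. 1a->1: no, ba/aa meet in 1. Open state 2: 1a->2.
ab: 1b undefined. 1b->0: ok.
aaa: 2a undefined. 2a->0: no, bbb/aaa meet in 0. 2a->1: no, ba/aaa meet in 1. 2a->2: ok.
aab: 2b undefined. 2b->0: ok.
All examples now run through 3 states with every (state, symbol) defined. Accept strings end in {0,1}, Reject strings end in {2}; accept={0,1}.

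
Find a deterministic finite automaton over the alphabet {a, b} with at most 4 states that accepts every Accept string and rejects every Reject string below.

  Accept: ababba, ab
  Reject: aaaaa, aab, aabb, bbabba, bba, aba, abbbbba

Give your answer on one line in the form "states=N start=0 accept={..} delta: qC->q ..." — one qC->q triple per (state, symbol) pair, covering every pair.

Grow the machine one transition at a time. Run the examples from 0; the earliest place one falls off (shortest prefix, ties alphabetical) gets sent to the lowest-numbered state that keeps every Accept/Reject pair distinguishable — a pair clashes when both reach the same state with identical unread suffix — and to a fresh state only if none does.
a: 0a undefined. 0a->0: no, ab/aab meet in 0 with "b" left. Open state 1: 0a->1.
b: 0b undefined. 0b->0: ok.
aa: 1a undefined. 1a->0: ok.
ab: 1b undefined. 1b->0: no, ababba/aaaaa meet in 1. 1b->1: no, ababba/aaaaa meet in 1. Open state 2: 1b->2.
aba: 2a undefined. 2a->0: no, ababba/aaaaa meet in 1. 2a->1: no, ababba/bbabba meet in 2 with "ba" left. 2a->2: no, ab/aba meet in 2. Open state 3: 2a->3.
abb: 2b undefined. 2b->0: ok.
abab: 3b undefined. 3b->0: no, ababba/aaaaa meet in 1. 3b->1: no, ababba/aba meet in 3. 3b->2: no, ababba/aaaaa meet in 1. 3b->3: ok.
ababba: 3a undefined. 3a->0: no, ababba/aab meet in 0. 3a->1: no, ababba/aaaaa meet in 1. 3a->2: ok.
All examples now run through 4 states with every (state, symbol) defined. Accept strings end in {2}, Reject strings end in {0,1,3}; accept={2}.

states=4 start=0 accept={2} delta: 0a->1 0b->0 1a->0 1b->2 2a->3 2b->0 3a->2 3b->3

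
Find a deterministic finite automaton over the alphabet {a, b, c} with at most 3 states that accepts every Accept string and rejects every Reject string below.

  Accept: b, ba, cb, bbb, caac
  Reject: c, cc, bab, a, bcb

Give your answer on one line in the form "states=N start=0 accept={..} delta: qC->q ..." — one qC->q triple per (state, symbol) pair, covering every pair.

Grow the machine one transition at a time. Run the examples from 0; the earliest place one falls off (shortest prefix, ties alphabetical) gets sent to the lowest-numbered state that keeps every Accept/Reject pair distinguishable — a pair clashes when both reach the same state with identical unread suffix — and to a fresh state only if none does.
a: 0a undefined. 0a->0: ok.
b: 0b undefined. 0b->0: no, b/bab meet in 0. Open state 1: 0b->1.
c: 0c undefined. 0c->0: no, caac/c meet in 0. 0c->1: no, b/c meet in 1. Open state 2: 0c->2.
ba: 1a undefined. 1a->0: no, b/bab meet in 1. 1a->1: ok.
bb: 1b undefined. 1b->0: ok.
bc: 1c undefined. 1c->0: no, b/bcb meet in 1. 1c->1: ok.
ca: 2a undefined. 2a->0: no, caac/c meet in 2. 2a->1: ok.
cb: 2b undefined. 2b->0: no, cb/bab meet in 0. 2b->1: ok.
cc: 2c undefined. 2c->0: ok.
All examples now run through 3 states with every (state, symbol) defined. Accept strings end in {1}, Reject strings end in {0,2}; accept={1}.

states=3 start=0 accept={1} delta: 0a->0 0b->1 0c->2 1a->1 1b->0 1c->1 2a->1 2b->1 2c->0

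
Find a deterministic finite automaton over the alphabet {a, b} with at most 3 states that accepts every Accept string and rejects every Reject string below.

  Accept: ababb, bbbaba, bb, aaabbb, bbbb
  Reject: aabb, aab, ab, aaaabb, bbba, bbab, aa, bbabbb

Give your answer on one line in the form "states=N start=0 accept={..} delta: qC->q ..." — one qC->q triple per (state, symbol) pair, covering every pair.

states=3 start=0 accept={0} delta: 0a->1 0b->0 1a->2 1b->2 2a->0 2b->1

State merging on the prefix tree: take the shortest (then alphabetical) example prefix whose next move is undefined and point that move at state 0, else 1, else 2, ...; a target is out if some Accept/Reject pair would then sit in one state with the same input left (inseparable). If every existing state is out, open a new one.
a: 0a undefined. 0a->0: no, bb/aabb meet in 0 with "bb" left. Open state 1: 0a->1.
b: 0b undefined. 0b->0: ok.
aa: 1a undefined. 1a->0: no, bb/aabb meet in 0. 1a->1: no, aaabbb/bbabbb meet in 1 with "bbb" left. Open state 2: 1a->2.
ab: 1b undefined. 1b->0: no, ababb/ab meet in 0. 1b->1: no, ababb/aabb meet in 2 with "bb" left. 1b->2: ok.
aaa: 2a undefined. 2a->0: ok.
aab: 2b undefined. 2b->0: no, ababb/aabb meet in 0. 2b->1: ok.
All examples now run through 3 states with every (state, symbol) defined. Accept strings end in {0}, Reject strings end in {1,2}; accept={0}.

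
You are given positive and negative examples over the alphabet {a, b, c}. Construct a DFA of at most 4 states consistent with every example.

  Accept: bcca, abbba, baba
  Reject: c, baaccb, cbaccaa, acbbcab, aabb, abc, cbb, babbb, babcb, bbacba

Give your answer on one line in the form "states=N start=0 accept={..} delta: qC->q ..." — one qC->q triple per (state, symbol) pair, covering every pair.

Fold the examples into a partial DFA from state 0: repeatedly fix the first undefined (state, symbol) met by the shortest-then-alphabetical prefix, trying targets in increasing order and rejecting any under which an Accept and a Reject string meet in one state with the same remainder; add a state when all current targets are rejected. Accepting states are where Accept strings end.
a: 0a undefined. 0a->0: ok.
b: 0b undefined. 0b->0: no, abbba/aabb meet in 0. Open state 1: 0b->1.
c: 0c undefined. 0c->0: ok.
ba: 1a undefined. 1a->0: no, baba/c meet in 0. 1a->1: ok.
bb: 1b undefined. 1b->0: no, abbba/acbbcab meet in 1. 1b->1: no, abbba/aabb meet in 1. Open state 2: 1b->2.
bc: 1c undefined. 1c->0: no, bcca/c meet in 0. 1c->1: no, bcca/cbaccaa meet in 1. 1c->2: ok.
bba: 2a undefined. 2a->0: no, baba/c meet in 0. 2a->1: no, abbba/bbacba meet in 2 with "ba" left. 2a->2: no, baba/aabb meet in 2. Open state 3: 2a->3.
bcc: 2c undefined. 2c->0: no, bcca/c meet in 0. 2c->1: no, bcca/cbaccaa meet in 1. 2c->2: ok.
abbb: 2b undefined. 2b->0: no, abbba/c meet in 0. 2b->1: no, abbba/baaccb meet in 1. 2b->2: ok.
bbac: 3c undefined. 3c->0: ok.
acbbcab: 3b undefined. 3b->0: ok.
cbaccaa: 3a undefined. 3a->0: ok.
All examples now run through 4 states with every (state, symbol) defined. Accept strings end in {3}, Reject strings end in {0,1,2}; accept={3}.

states=4 start=0 accept={3} delta: 0a->0 0b->1 0c->0 1a->1 1b->2 1c->2 2a->3 2b->2 2c->2 3a->0 3b->0 3c->0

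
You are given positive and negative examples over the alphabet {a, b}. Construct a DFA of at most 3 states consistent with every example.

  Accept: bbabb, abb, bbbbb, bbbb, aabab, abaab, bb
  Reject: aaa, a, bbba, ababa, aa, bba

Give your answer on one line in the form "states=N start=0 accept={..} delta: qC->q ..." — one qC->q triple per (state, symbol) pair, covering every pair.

Grow the machine one transition at a time. Run the examples from 0; the earliest place one falls off (shortest prefix, ties alphabetical) gets sent to the lowest-numbered state that keeps every Accept/Reject pair distinguishable — a pair clashes when both reach the same state with identical unread suffix — and to a fresh state only if none does.
a: 0a undefined. 0a->0: ok.
b: 0b undefined. 0b->0: no, bbabb/aaa meet in 0. Open state 1: 0b->1.
bb: 1b undefined. 1b->0: no, bbabb/aaa meet in 0. 1b->1: ok.
aba: 1a undefined. 1a->0: ok.
All examples now run through 2 states with every (state, symbol) defined. Accept strings end in {1}, Reject strings end in {0}; accept={1}.

states=2 start=0 accept={1} delta: 0a->0 0b->1 1a->0 1b->1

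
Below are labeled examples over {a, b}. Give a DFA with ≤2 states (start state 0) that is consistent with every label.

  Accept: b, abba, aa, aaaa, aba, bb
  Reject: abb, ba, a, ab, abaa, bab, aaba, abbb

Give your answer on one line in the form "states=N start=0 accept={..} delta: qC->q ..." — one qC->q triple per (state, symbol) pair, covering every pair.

states=2 start=0 accept={0} delta: 0a->1 0b->0 1a->0 1b->1

Fold the examples into a partial DFA from state 0: repeatedly fix the first undefined (state, symbol) met by the shortest-then-alphabetical prefix, trying targets in increasing order and rejecting any under which an Accept and a Reject string meet in one state with the same remainder; add a state when all current targets are rejected. Accepting states are where Accept strings end.
a: 0a undefined. 0a->0: no, b/ab meet in 0 with "b" left. Open state 1: 0a->1.
b: 0b undefined. 0b->0: ok.
aa: 1a undefined. 1a->0: ok.
ab: 1b undefined. 1b->0: no, b/abb meet in 0. 1b->1: ok.
All examples now run through 2 states with every (state, symbol) defined. Accept strings end in {0}, Reject strings end in {1}; accept={0}.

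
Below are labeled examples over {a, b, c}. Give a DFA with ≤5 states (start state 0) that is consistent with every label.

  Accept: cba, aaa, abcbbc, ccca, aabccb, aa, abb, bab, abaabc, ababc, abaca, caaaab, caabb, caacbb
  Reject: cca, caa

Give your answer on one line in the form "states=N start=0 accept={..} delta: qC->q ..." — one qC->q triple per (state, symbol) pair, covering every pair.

states=4 start=0 accept={0,1,2} delta: 0a->0 0b->0 0c->1 1a->2 1b->0 1c->2 2a->3 2b->0 2c->0 3a->0 3b->0 3c->0

Grow the machine one transition at a time. Run the examples from 0; the earliest place one falls off (shortest prefix, ties alphabetical) gets sent to the lowest-numbered state that keeps every Accept/Reject pair distinguishable — a pair clashes when both reach the same state with identical unread suffix — and to a fresh state only if none does.
a: 0a undefined. 0a->0: ok.
b: 0b undefined. 0b->0: ok.
c: 0c undefined. 0c->0: no, cba/cca meet in 0. Open state 1: 0c->1.
ca: 1a undefined. 1a->0: no, aaa/caa meet in 0. 1a->1: no, abaabc/caa meet in 1. Open state 2: 1a->2.
cb: 1b undefined. 1b->0: ok.
cc: 1c undefined. 1c->0: no, cba/cca meet in 0. 1c->1: no, ccca/cca meet in 2. 1c->2: ok.
caa: 2a undefined. 2a->0: no, cba/cca meet in 0. 2a->1: no, abcbbc/cca meet in 1. 2a->2: no, abaca/cca meet in 2. Open state 3: 2a->3.
ccc: 2c undefined. 2c->0: ok.
caaa: 3a undefined. 3a->0: ok.
caab: 3b undefined. 3b->0: ok.
caac: 3c undefined. 3c->0: ok.
aabccb: 2b undefined. 2b->0: ok.
All examples now run through 4 states with every (state, symbol) defined. Accept strings end in {0,1,2}, Reject strings end in {3}; accept={0,1,2}.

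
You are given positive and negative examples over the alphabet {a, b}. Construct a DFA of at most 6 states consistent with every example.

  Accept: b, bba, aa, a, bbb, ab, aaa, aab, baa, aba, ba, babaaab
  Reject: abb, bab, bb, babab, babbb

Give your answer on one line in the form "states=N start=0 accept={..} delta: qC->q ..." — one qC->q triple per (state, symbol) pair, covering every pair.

Fold the examples into a partial DFA from state 0: repeatedly fix the first undefined (state, symbol) met by the shortest-then-alphabetical prefix, trying targets in increasing order and rejecting any under which an Accept and a Reject string meet in one state with the same remainder; add a state when all current targets are rejected. Accepting states are where Accept strings end.
a: 0a undefined. 0a->0: ok.
b: 0b undefined. 0b->0: no, b/abb meet in 0. Open state 1: 0b->1.
ba: 1a undefined. 1a->0: no, b/bab meet in 1. 1a->1: ok.
bb: 1b undefined. 1b->0: no, b/babab meet in 1. 1b->1: no, b/abb meet in 1. Open state 2: 1b->2.
bba: 2a undefined. 2a->0: no, b/babab meet in 1. 2a->1: no, babaaab/abb meet in 2. 2a->2: no, bba/abb meet in 2. Open state 3: 2a->3.
bbb: 2b undefined. 2b->0: no, b/babbb meet in 1. 2b->1: ok.
babaa: 3a undefined. 3a->0: ok.
babab: 3b undefined. 3b->0: no, aa/babab meet in 0. 3b->1: no, b/babab meet in 1. 3b->2: ok.
All examples now run through 4 states with every (state, symbol) defined. Accept strings end in {0,1,3}, Reject strings end in {2}; accept={0,1,3}.

states=4 start=0 accept={0,1,3} delta: 0a->0 0b->1 1a->1 1b->2 2a->3 2b->1 3a->0 3b->2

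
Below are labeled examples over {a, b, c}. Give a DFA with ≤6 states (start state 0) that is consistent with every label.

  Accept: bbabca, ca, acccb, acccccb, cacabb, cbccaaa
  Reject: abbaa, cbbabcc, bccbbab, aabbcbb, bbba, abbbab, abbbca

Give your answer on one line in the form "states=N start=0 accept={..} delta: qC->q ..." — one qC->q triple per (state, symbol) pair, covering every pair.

states=4 start=0 accept={0,1} delta: 0a->0 0b->1 0c->0 1a->2 1b->1 1c->2 2a->2 2b->3 2c->0 3a->0 3b->2 3c->3

Grow the machine one transition at a time. Run the examples from 0; the earliest place one falls off (shortest prefix, ties alphabetical) gets sent to the lowest-numbered state that keeps every Accept/Reject pair distinguishable — a pair clashes when both reach the same state with identical unread suffix — and to a fresh state only if none does.
a: 0a undefined. 0a->0: ok.
b: 0b undefined. 0b->0: no, bbabca/abbbca meet in 0 with "ca" left. Open state 1: 0b->1.
c: 0c undefined. 0c->0: ok.
bb: 1b undefined. 1b->0: no, bbabca/abbbca meet in 1 with "ca" left. 1b->1: ok.
bc: 1c undefined. 1c->0: no, ca/abbbca meet in 0. 1c->1: no, acccb/aabbcbb meet in 1. Open state 2: 1c->2.
bba: 1a undefined. 1a->0: no, bbabca/abbbca meet in 2 with "a" left. 1a->1: no, bbabca/abbbca meet in 2 with "a" left. 1a->2: ok.
bcc: 2c undefined. 2c->0: ok.
bbab: 2b undefined. 2b->0: no, bbabca/cbbabcc meet in 0. 2b->1: no, bbabca/abbaa meet in 2 with "a" left. 2b->2: no, bbabca/cbbabcc meet in 0. Open state 3: 2b->3.
abbaa: 2a undefined. 2a->0: no, ca/abbaa meet in 0. 2a->1: no, acccb/abbaa meet in 1. 2a->2: ok.
bbabc: 3c undefined. 3c->0: no, bbabca/cbbabcc meet in 0. 3c->1: no, bbabca/abbaa meet in 2. 3c->2: no, bbabca/abbaa meet in 2. 3c->3: ok.
bbabca: 3a undefined. 3a->0: ok.
aabbcbb: 3b undefined. 3b->0: no, bbabca/aabbcbb meet in 0. 3b->1: no, acccb/aabbcbb meet in 1. 3b->2: ok.
All examples now run through 4 states with every (state, symbol) defined. Accept strings end in {0,1}, Reject strings end in {2,3}; accept={0,1}.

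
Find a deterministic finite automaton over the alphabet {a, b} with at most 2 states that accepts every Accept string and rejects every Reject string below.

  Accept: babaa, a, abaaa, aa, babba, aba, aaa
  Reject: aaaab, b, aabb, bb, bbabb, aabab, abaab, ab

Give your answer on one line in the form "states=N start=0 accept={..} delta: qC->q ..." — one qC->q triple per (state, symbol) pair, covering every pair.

states=2 start=0 accept={0} delta: 0a->0 0b->1 1a->0 1b->1

Grow the machine one transition at a time. Run the examples from 0; the earliest place one falls off (shortest prefix, ties alphabetical) gets sent to the lowest-numbered state that keeps every Accept/Reject pair distinguishable — a pair clashes when both reach the same state with identical unread suffix — and to a fresh state only if none does.
a: 0a undefined. 0a->0: ok.
b: 0b undefined. 0b->0: no, babaa/aaaab meet in 0. Open state 1: 0b->1.
ba: 1a undefined. 1a->0: ok.
bb: 1b undefined. 1b->0: no, babaa/aabb meet in 0. 1b->1: ok.
All examples now run through 2 states with every (state, symbol) defined. Accept strings end in {0}, Reject strings end in {1}; accept={0}.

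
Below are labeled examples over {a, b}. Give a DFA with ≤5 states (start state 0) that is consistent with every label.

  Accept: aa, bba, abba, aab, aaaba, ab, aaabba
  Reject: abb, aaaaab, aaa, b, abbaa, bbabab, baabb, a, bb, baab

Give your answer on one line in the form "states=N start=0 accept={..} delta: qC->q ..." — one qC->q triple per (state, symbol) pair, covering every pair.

Fold the examples into a partial DFA from state 0: repeatedly fix the first undefined (state, symbol) met by the shortest-then-alphabetical prefix, trying targets in increasing order and rejecting any under which an Accept and a Reject string meet in one state with the same remainder; add a state when all current targets are rejected. Accepting states are where Accept strings end.
a: 0a undefined. 0a->0: no, aa/aaa meet in 0. Open state 1: 0a->1.
b: 0b undefined. 0b->0: no, bba/a meet in 1. 0b->1: no, ab/bb meet in 1 with "b" left. Open state 2: 0b->2.
aa: 1a undefined. 1a->0: no, aab/b meet in 2. 1a->1: no, aa/aaa meet in 1. 1a->2: no, aa/b meet in 2. Open state 3: 1a->3.
ab: 1b undefined. 1b->0: ok.
ba: 2a undefined. 2a->0: no, abba/baab meet in 0. 2a->1: no, aa/abbaa meet in 3. 2a->2: no, abba/abb meet in 2. 2a->3: ok.
bb: 2b undefined. 2b->0: no, bba/a meet in 1. 2b->1: ok.
aaa: 3a undefined. 3a->0: no, aab/aaaaab meet in 3 with "b" left. 3a->1: no, aaaba/aaa meet in 1. 3a->2: no, ab/baabb meet in 0. 3a->3: no, aa/aaa meet in 3. Open state 4: 3a->4.
aab: 3b undefined. 3b->0: no, aab/bbabab meet in 0. 3b->1: no, aab/bbabab meet in 1. 3b->2: no, aab/abb meet in 2. 3b->3: ok.
aaaa: 4a undefined. 4a->0: no, ab/aaaaab meet in 0. 4a->1: no, aa/aaaaab meet in 3. 4a->2: no, aa/aaaaab meet in 3. 4a->3: ok.
aaab: 4b undefined. 4b->0: no, aaaba/a meet in 1. 4b->1: no, ab/baabb meet in 0. 4b->2: ok.
All examples now run through 5 states with every (state, symbol) defined. Accept strings end in {0,3}, Reject strings end in {1,2,4}; accept={0,3}.

states=5 start=0 accept={0,3} delta: 0a->1 0b->2 1a->3 1b->0 2a->3 2b->1 3a->4 3b->3 4a->3 4b->2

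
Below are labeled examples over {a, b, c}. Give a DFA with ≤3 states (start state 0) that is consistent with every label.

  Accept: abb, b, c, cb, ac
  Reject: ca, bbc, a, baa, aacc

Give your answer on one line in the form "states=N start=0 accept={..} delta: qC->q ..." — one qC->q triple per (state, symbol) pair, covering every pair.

State merging on the prefix tree: take the shortest (then alphabetical) example prefix whose next move is undefined and point that move at state 0, else 1, else 2, ...; a target is out if some Accept/Reject pair would then sit in one state with the same input left (inseparable). If every existing state is out, open a new one.
a: 0a undefined. 0a->0: ok.
b: 0b undefined. 0b->0: no, abb/a meet in 0. Open state 1: 0b->1.
c: 0c undefined. 0c->0: no, c/ca meet in 0. 0c->1: ok.
ba: 1a undefined. 1a->0: ok.
bb: 1b undefined. 1b->0: no, abb/ca meet in 0. 1b->1: ok.
bbc: 1c undefined. 1c->0: ok.
All examples now run through 2 states with every (state, symbol) defined. Accept strings end in {1}, Reject strings end in {0}; accept={1}.

states=2 start=0 accept={1} delta: 0a->0 0b->1 0c->1 1a->0 1b->1 1c->0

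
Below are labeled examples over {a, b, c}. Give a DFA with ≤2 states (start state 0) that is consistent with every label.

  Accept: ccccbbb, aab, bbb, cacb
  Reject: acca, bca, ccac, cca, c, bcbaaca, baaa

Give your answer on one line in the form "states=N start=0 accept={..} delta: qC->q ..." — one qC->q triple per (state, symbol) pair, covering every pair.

Fold the examples into a partial DFA from state 0: repeatedly fix the first undefined (state, symbol) met by the shortest-then-alphabetical prefix, trying targets in increasing order and rejecting any under which an Accept and a Reject string meet in one state with the same remainder; add a state when all current targets are rejected. Accepting states are where Accept strings end.
a: 0a undefined. 0a->0: ok.
b: 0b undefined. 0b->0: no, aab/baaa meet in 0. Open state 1: 0b->1.
c: 0c undefined. 0c->0: ok.
ba: 1a undefined. 1a->0: ok.
bb: 1b undefined. 1b->0: ok.
bc: 1c undefined. 1c->0: ok.
All examples now run through 2 states with every (state, symbol) defined. Accept strings end in {1}, Reject strings end in {0}; accept={1}.

states=2 start=0 accept={1} delta: 0a->0 0b->1 0c->0 1a->0 1b->0 1c->0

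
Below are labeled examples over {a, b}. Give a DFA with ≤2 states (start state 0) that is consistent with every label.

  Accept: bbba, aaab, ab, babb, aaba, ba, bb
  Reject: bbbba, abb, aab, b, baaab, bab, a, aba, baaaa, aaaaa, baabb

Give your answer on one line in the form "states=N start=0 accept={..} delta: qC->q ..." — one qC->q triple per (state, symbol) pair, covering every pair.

states=2 start=0 accept={0} delta: 0a->1 0b->1 1a->0 1b->0

Fold the examples into a partial DFA from state 0: repeatedly fix the first undefined (state, symbol) met by the shortest-then-alphabetical prefix, trying targets in increasing order and rejecting any under which an Accept and a Reject string meet in one state with the same remainder; add a state when all current targets are rejected. Accepting states are where Accept strings end.
a: 0a undefined. 0a->0: no, aaab/aab meet in 0 with "b" left. Open state 1: 0a->1.
b: 0b undefined. 0b->0: no, bbba/bbbba meet in 1. 0b->1: ok.
aa: 1a undefined. 1a->0: ok.
ab: 1b undefined. 1b->0: ok.
All examples now run through 2 states with every (state, symbol) defined. Accept strings end in {0}, Reject strings end in {1}; accept={0}.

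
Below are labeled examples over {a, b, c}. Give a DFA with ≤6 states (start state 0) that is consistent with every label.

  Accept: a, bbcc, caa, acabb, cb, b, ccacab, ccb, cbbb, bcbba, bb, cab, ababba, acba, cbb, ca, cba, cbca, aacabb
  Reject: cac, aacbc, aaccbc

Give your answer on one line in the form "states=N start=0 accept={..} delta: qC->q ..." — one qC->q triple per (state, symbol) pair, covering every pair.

states=2 start=0 accept={0} delta: 0a->0 0b->0 0c->1 1a->0 1b->0 1c->0

State merging on the prefix tree: take the shortest (then alphabetical) example prefix whose next move is undefined and point that move at state 0, else 1, else 2, ...; a target is out if some Accept/Reject pair would then sit in one state with the same input left (inseparable). If every existing state is out, open a new one.
a: 0a undefined. 0a->0: ok.
b: 0b undefined. 0b->0: ok.
c: 0c undefined. 0c->0: no, a/cac meet in 0. Open state 1: 0c->1.
ca: 1a undefined. 1a->0: ok.
cb: 1b undefined. 1b->0: ok.
cc: 1c undefined. 1c->0: ok.
All examples now run through 2 states with every (state, symbol) defined. Accept strings end in {0}, Reject strings end in {1}; accept={0}.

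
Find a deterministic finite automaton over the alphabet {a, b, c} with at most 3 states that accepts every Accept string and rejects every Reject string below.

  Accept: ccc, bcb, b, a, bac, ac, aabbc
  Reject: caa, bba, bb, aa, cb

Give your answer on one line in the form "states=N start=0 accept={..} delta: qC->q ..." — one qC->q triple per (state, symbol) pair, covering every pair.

states=3 start=0 accept={0,1} delta: 0a->1 0b->1 0c->1 1a->2 1b->2 1c->0 2a->2 2b->0 2c->0

Fold the examples into a partial DFA from state 0: repeatedly fix the first undefined (state, symbol) met by the shortest-then-alphabetical prefix, trying targets in increasing order and rejecting any under which an Accept and a Reject string meet in one state with the same remainder; add a state when all current targets are rejected. Accepting states are where Accept strings end.
a: 0a undefined. 0a->0: no, a/aa meet in 0. Open state 1: 0a->1.
b: 0b undefined. 0b->0: no, bcb/cb meet in 0 with "cb" left. 0b->1: ok.
c: 0c undefined. 0c->0: no, b/cb meet in 1. 0c->1: ok.
aa: 1a undefined. 1a->0: no, b/caa meet in 1. 1a->1: no, b/caa meet in 1. Open state 2: 1a->2.
ac: 1c undefined. 1c->0: ok.
bb: 1b undefined. 1b->0: no, ccc/bba meet in 1. 1b->1: no, ccc/bb meet in 1. 1b->2: ok.
aab: 2b undefined. 2b->0: ok.
bac: 2c undefined. 2c->0: ok.
bba: 2a undefined. 2a->0: no, bac/caa meet in 0. 2a->1: no, ccc/caa meet in 1. 2a->2: ok.
All examples now run through 3 states with every (state, symbol) defined. Accept strings end in {0,1}, Reject strings end in {2}; accept={0,1}.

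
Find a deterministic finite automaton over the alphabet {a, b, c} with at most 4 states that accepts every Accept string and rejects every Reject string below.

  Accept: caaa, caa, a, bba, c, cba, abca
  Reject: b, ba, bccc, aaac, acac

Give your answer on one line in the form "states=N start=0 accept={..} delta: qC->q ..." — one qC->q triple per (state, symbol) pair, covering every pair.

Fold the examples into a partial DFA from state 0: repeatedly fix the first undefined (state, symbol) met by the shortest-then-alphabetical prefix, trying targets in increasing order and rejecting any under which an Accept and a Reject string meet in one state with the same remainder; add a state when all current targets are rejected. Accepting states are where Accept strings end.
a: 0a undefined. 0a->0: no, c/aaac meet in 0 with "c" left. Open state 1: 0a->1.
b: 0b undefined. 0b->0: no, a/ba meet in 1. 0b->1: no, a/b meet in 1. Open state 2: 0b->2.
c: 0c undefined. 0c->0: no, cba/ba meet in 2 with "a" left. 0c->1: ok.
aa: 1a undefined. 1a->0: ok.
ab: 1b undefined. 1b->0: ok.
ac: 1c undefined. 1c->0: no, caaa/aaac meet in 0. 1c->1: no, caa/aaac meet in 1. 1c->2: ok.
ba: 2a undefined. 2a->0: no, caaa/ba meet in 0. 2a->1: no, caa/ba meet in 1. 2a->2: ok.
bb: 2b undefined. 2b->0: ok.
bc: 2c undefined. 2c->0: no, caaa/acac meet in 0. 2c->1: no, caa/bccc meet in 1. 2c->2: ok.
All examples now run through 3 states with every (state, symbol) defined. Accept strings end in {0,1}, Reject strings end in {2}; accept={0,1}.

states=3 start=0 accept={0,1} delta: 0a->1 0b->2 0c->1 1a->0 1b->0 1c->2 2a->2 2b->0 2c->2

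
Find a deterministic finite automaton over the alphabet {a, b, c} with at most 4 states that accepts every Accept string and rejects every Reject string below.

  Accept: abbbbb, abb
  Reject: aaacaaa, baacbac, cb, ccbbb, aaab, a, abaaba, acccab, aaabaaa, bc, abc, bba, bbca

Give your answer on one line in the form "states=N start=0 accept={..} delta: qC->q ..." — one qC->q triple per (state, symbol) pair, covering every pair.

Grow the machine one transition at a time. Run the examples from 0; the earliest place one falls off (shortest prefix, ties alphabetical) gets sent to the lowest-numbered state that keeps every Accept/Reject pair distinguishable — a pair clashes when both reach the same state with identical unread suffix — and to a fresh state only if none does.
a: 0a undefined. 0a->0: ok.
b: 0b undefined. 0b->0: no, abbbbb/aaab meet in 0. Open state 1: 0b->1.
c: 0c undefined. 0c->0: ok.
ba: 1a undefined. 1a->0: ok.
bb: 1b undefined. 1b->0: no, abbbbb/cb meet in 1. 1b->1: no, abbbbb/cb meet in 1. Open state 2: 1b->2.
bc: 1c undefined. 1c->0: ok.
bba: 2a undefined. 2a->0: ok.
bbc: 2c undefined. 2c->0: ok.
abbb: 2b undefined. 2b->0: ok.
All examples now run through 3 states with every (state, symbol) defined. Accept strings end in {2}, Reject strings end in {0,1}; accept={2}.

states=3 start=0 accept={2} delta: 0a->0 0b->1 0c->0 1a->0 1b->2 1c->0 2a->0 2b->0 2c->0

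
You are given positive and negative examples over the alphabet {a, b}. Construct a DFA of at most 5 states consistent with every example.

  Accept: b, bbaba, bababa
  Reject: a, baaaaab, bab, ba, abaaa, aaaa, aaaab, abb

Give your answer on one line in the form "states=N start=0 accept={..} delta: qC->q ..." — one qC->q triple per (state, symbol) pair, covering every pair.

Grow the machine one transition at a time. Run the examples from 0; the earliest place one falls off (shortest prefix, ties alphabetical) gets sent to the lowest-numbered state that keeps every Accept/Reject pair distinguishable — a pair clashes when both reach the same state with identical unread suffix — and to a fresh state only if none does.
a: 0a undefined. 0a->0: no, b/aaaab meet in 0 with "b" left. Open state 1: 0a->1.
b: 0b undefined. 0b->0: ok.
aa: 1a undefined. 1a->0: no, b/aaaa meet in 0. 1a->1: ok.
ab: 1b undefined. 1b->0: no, b/baaaaab meet in 0. 1b->1: no, bbaba/a meet in 1. Open state 2: 1b->2.
aba: 2a undefined. 2a->0: no, bababa/a meet in 1. 2a->1: no, bbaba/a meet in 1. 2a->2: no, bbaba/baaaaab meet in 2. Open state 3: 2a->3.
abb: 2b undefined. 2b->0: no, b/abb meet in 0. 2b->1: ok.
abaa: 3a undefined. 3a->0: ok.
babab: 3b undefined. 3b->0: no, bababa/a meet in 1. 3b->1: no, bababa/a meet in 1. 3b->2: ok.
All examples now run through 4 states with every (state, symbol) defined. Accept strings end in {0,3}, Reject strings end in {1,2}; accept={0,3}.

states=4 start=0 accept={0,3} delta: 0a->1 0b->0 1a->1 1b->2 2a->3 2b->1 3a->0 3b->2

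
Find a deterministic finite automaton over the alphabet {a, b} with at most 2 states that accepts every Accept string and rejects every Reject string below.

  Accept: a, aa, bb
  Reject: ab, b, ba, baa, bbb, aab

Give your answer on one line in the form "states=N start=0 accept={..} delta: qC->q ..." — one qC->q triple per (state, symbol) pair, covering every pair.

State merging on the prefix tree: take the shortest (then alphabetical) example prefix whose next move is undefined and point that move at state 0, else 1, else 2, ...; a target is out if some Accept/Reject pair would then sit in one state with the same input left (inseparable). If every existing state is out, open a new one.
a: 0a undefined. 0a->0: ok.
b: 0b undefined. 0b->0: no, a/ab meet in 0. Open state 1: 0b->1.
ba: 1a undefined. 1a->0: no, a/ba meet in 0. 1a->1: ok.
bb: 1b undefined. 1b->0: ok.
All examples now run through 2 states with every (state, symbol) defined. Accept strings end in {0}, Reject strings end in {1}; accept={0}.

states=2 start=0 accept={0} delta: 0a->0 0b->1 1a->1 1b->0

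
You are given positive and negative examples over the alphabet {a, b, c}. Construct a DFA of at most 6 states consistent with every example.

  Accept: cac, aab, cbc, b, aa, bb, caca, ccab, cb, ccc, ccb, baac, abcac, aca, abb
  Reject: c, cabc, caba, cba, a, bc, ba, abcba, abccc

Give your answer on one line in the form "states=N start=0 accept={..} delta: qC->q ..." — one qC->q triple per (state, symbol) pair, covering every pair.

states=4 start=0 accept={0,2,3} delta: 0a->1 0b->0 0c->1 1a->2 1b->2 1c->3 2a->1 2b->0 2c->3 3a->2 3b->0 3c->0

State merging on the prefix tree: take the shortest (then alphabetical) example prefix whose next move is undefined and point that move at state 0, else 1, else 2, ...; a target is out if some Accept/Reject pair would then sit in one state with the same input left (inseparable). If every existing state is out, open a new one.
a: 0a undefined. 0a->0: no, aa/a meet in 0. Open state 1: 0a->1.
b: 0b undefined. 0b->0: ok.
c: 0c undefined. 0c->0: no, cbc/c meet in 0. 0c->1: ok.
aa: 1a undefined. 1a->0: no, cac/c meet in 1. 1a->1: no, cbc/cabc meet in 1 with "bc" left. Open state 2: 1a->2.
ab: 1b undefined. 1b->0: no, cbc/c meet in 1. 1b->1: no, aa/cba meet in 2. 1b->2: ok.
ac: 1c undefined. 1c->0: no, ccc/c meet in 1. 1c->1: no, ccc/c meet in 1. 1c->2: no, aca/cba meet in 2 with "a" left. Open state 3: 1c->3.
aab: 2b undefined. 2b->0: ok.
abc: 2c undefined. 2c->0: no, caca/c meet in 1. 2c->1: no, cac/c meet in 1. 2c->2: no, cac/abccc meet in 2. 2c->3: ok.
aca: 3a undefined. 3a->0: no, abcac/c meet in 1. 3a->1: no, caca/c meet in 1. 3a->2: ok.
cba: 2a undefined. 2a->0: no, aab/cba meet in 0. 2a->1: ok.
ccb: 3b undefined. 3b->0: ok.
ccc: 3c undefined. 3c->0: ok.
All examples now run through 4 states with every (state, symbol) defined. Accept strings end in {0,2,3}, Reject strings end in {1}; accept={0,2,3}.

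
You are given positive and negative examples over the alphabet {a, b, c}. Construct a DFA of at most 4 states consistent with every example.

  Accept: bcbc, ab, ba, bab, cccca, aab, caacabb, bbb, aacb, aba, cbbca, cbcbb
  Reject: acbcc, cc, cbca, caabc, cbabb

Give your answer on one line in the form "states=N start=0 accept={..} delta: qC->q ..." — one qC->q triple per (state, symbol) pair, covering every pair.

states=4 start=0 accept={0,2,3} delta: 0a->0 0b->0 0c->1 1a->0 1b->2 1c->1 2a->1 2b->1 2c->3 3a->1 3b->0 3c->1

State merging on the prefix tree: take the shortest (then alphabetical) example prefix whose next move is undefined and point that move at state 0, else 1, else 2, ...; a target is out if some Accept/Reject pair would then sit in one state with the same input left (inseparable). If every existing state is out, open a new one.
a: 0a undefined. 0a->0: ok.
b: 0b undefined. 0b->0: ok.
c: 0c undefined. 0c->0: no, bcbc/acbcc meet in 0. Open state 1: 0c->1.
ca: 1a undefined. 1a->0: ok.
cb: 1b undefined. 1b->0: no, bcbc/caabc meet in 1. 1b->1: no, bcbc/cc meet in 1 with "c" left. Open state 2: 1b->2.
cc: 1c undefined. 1c->0: no, ab/cc meet in 0. 1c->1: ok.
cba: 2a undefined. 2a->0: no, ab/cbabb meet in 0. 2a->1: ok.
cbb: 2b undefined. 2b->0: no, ab/cbabb meet in 0. 2b->1: ok.
cbc: 2c undefined. 2c->0: no, bcbc/cbca meet in 0. 2c->1: no, bcbc/acbcc meet in 1. 2c->2: no, bcbc/acbcc meet in 2. Open state 3: 2c->3.
cbca: 3a undefined. 3a->0: no, ab/cbca meet in 0. 3a->1: ok.
cbcb: 3b undefined. 3b->0: ok.
acbcc: 3c undefined. 3c->0: no, ab/acbcc meet in 0. 3c->1: ok.
All examples now run through 4 states with every (state, symbol) defined. Accept strings end in {0,2,3}, Reject strings end in {1}; accept={0,2,3}.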